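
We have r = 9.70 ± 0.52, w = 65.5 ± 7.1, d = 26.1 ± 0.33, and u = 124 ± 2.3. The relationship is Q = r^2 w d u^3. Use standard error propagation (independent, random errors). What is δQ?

4.99e+10

Products/powers → add relative errors in quadrature, weighted by exponent:
  (2·δr/r)² = (2×0.0536)² = 0.0115;  (1·δw/w)² = (1×0.108)² = 0.0117;  (1·δd/d)² = (1×0.0126)² = 0.000160;  (3·δu/u)² = (3×0.0185)² = 0.00310
δQ/Q = √(0.0265) = 0.163
Q = 3.07e+11, so δQ = 0.163 × 3.07e+11 = 4.99e+10.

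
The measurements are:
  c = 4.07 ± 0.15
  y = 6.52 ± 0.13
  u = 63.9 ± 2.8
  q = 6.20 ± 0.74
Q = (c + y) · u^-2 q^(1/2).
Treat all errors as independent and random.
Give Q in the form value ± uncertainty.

0.00646 ± 0.000695

Let w = c + y = 10.6. δw = √(δc² + δy²) = √(0.0225 + 0.0169) = 0.198, so δw/w = 0.0187.
Q is then a monomial in w, u, q:
δQ/Q = √((δw/w)² + (-2·δu/u)² + (½·δq/q)²) = √(0.000351 + 0.00768 + 0.00356) = 0.108
Q = 0.00646, so δQ = 0.108 × 0.00646 = 0.000695.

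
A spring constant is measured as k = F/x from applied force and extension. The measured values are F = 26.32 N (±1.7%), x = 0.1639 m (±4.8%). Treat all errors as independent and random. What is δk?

k is a product of powers, so relative uncertainties combine in quadrature:
  (1·δF/F)² = (1×0.0170)² = 0.000289;  (-1·δx/x)² = (-1×0.0480)² = 0.00230
δk/k = √(0.00259) = 0.0509
k = 160.6 N/m, so δk = 0.0509 × 160.6 = 8.18 N/m.

8.18 N/m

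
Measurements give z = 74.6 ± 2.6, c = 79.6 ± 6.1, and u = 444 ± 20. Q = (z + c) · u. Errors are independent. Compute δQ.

Let w = z + c = 154. δw = √(δz² + δc²) = √(6.76 + 37.2) = 6.63, so δw/w = 0.0430.
Q is then a monomial in w, u:
δQ/Q = √((δw/w)² + (1·δu/u)²) = √(0.00185 + 0.00203) = 0.0623
Q = 68500, so δQ = 0.0623 × 68500 = 4260.

4260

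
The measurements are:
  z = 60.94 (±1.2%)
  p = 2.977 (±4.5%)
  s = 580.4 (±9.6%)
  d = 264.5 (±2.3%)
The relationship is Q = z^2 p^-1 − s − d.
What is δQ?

84.8

Let w = z^2·p^-1 = 1247. δw/w = √((2·δz/z)² + (-1·δp/p)²) = √(0.000576 + 0.00203) = 0.0510, so δw = 63.6.
Q = w − s − d: δQ = √(δw² + δs² + δd²) = √(4050 + 3100 + 37.0) = 84.8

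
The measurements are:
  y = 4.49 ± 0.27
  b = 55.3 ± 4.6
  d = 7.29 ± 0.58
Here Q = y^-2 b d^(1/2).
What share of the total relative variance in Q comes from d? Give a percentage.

6.89%

(δQ/Q)² = (-2·δy/y)² + (1·δb/b)² + (½·δd/d)²
  y term: (-2×0.0601)² = 0.0145
  b term: (1×0.0832)² = 0.00692
  d term: (0.5×0.0796)² = 0.00158
Total = 0.0230. Share from d = 0.00158/0.0230 = 0.0689.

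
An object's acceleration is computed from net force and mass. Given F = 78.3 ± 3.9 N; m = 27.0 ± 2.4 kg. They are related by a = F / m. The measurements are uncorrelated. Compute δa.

Relative error in a monomial: (δa/a)² = Σ (nᵢ · δxᵢ/xᵢ)².
  (1·δF/F)² = (1×0.0498)² = 0.00248;  (-1·δm/m)² = (-1×0.0889)² = 0.00790
δa/a = √(0.0104) = 0.102
a = 2.90 m/s^2, so δa = 0.102 × 2.90 = 0.295 m/s^2.

0.295 m/s^2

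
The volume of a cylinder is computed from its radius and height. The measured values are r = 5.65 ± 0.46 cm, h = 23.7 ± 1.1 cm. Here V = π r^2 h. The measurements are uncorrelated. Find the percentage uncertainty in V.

Since V is a product/quotient, work with relative uncertainties:
  (2·δr/r)² = (2×0.0814)² = 0.0265;  (1·δh/h)² = (1×0.0464)² = 0.00215
δV/V = √(0.0287) = 0.169

16.9%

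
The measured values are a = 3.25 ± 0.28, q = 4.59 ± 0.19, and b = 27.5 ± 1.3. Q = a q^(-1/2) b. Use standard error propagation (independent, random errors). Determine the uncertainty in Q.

Q is a product of powers, so relative uncertainties combine in quadrature:
  (1·δa/a)² = (1×0.0862)² = 0.00742;  (−½·δq/q)² = (-0.5×0.0414)² = 0.000428;  (1·δb/b)² = (1×0.0473)² = 0.00223
δQ/Q = √(0.0101) = 0.100
Q = 41.7, so δQ = 0.100 × 41.7 = 4.19.

4.19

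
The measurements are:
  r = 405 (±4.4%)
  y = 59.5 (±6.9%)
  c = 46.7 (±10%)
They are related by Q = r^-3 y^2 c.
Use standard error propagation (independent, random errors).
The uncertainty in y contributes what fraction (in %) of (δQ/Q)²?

(δQ/Q)² = (-3·δr/r)² + (2·δy/y)² + (1·δc/c)²
  r term: (-3×0.0440)² = 0.0174
  y term: (2×0.0690)² = 0.0190
  c term: (1×0.100)² = 0.0100
Total = 0.0465. Share from y = 0.0190/0.0465 = 0.410.

41.0%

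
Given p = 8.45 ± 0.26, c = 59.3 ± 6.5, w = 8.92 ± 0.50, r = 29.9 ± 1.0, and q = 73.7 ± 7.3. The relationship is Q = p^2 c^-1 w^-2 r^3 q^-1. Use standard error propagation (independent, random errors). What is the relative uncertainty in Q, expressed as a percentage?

Products/powers → add relative errors in quadrature, weighted by exponent:
  (2·δp/p)² = (2×0.0308)² = 0.00379;  (-1·δc/c)² = (-1×0.110)² = 0.0120;  (-2·δw/w)² = (-2×0.0561)² = 0.0126;  (3·δr/r)² = (3×0.0334)² = 0.0101;  (-1·δq/q)² = (-1×0.0991)² = 0.00981
δQ/Q = √(0.0482) = 0.220

22.0%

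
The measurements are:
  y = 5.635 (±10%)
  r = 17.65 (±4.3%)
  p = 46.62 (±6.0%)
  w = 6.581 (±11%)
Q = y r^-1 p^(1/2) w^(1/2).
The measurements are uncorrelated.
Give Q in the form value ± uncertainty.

Since Q is a product/quotient, work with relative uncertainties:
  (1·δy/y)² = (1×0.100)² = 0.0100;  (-1·δr/r)² = (-1×0.0430)² = 0.00185;  (½·δp/p)² = (0.5×0.0600)² = 0.000900;  (½·δw/w)² = (0.5×0.110)² = 0.00302
δQ/Q = √(0.0158) = 0.126
Q = 5.592, so δQ = 0.126 × 5.592 = 0.702.

5.592 ± 0.702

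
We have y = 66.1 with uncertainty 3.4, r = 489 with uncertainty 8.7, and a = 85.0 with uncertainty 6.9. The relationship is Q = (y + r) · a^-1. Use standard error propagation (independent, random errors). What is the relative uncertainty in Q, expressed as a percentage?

Let u = y + r = 555. δu = √(δy² + δr²) = √(11.6 + 75.7) = 9.34, so δu/u = 0.0168.
Q is then a monomial in u, a:
δQ/Q = √((δu/u)² + (-1·δa/a)²) = √(0.000283 + 0.00659) = 0.0829

8.29%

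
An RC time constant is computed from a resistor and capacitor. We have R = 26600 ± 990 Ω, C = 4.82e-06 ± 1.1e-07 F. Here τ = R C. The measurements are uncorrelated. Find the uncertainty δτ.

0.00560 s

Products/powers → add relative errors in quadrature, weighted by exponent:
  (1·δR/R)² = (1×0.0372)² = 0.00139;  (1·δC/C)² = (1×0.0228)² = 0.000521
δτ/τ = √(0.00191) = 0.0437
τ = 0.128 s, so δτ = 0.0437 × 0.128 = 0.00560 s.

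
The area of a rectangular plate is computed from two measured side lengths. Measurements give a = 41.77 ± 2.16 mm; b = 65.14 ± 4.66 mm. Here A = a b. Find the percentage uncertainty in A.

8.83%

Each factor contributes (exponent × relative error)² to (δA/A)²:
  (1·δa/a)² = (1×0.0517)² = 0.00267;  (1·δb/b)² = (1×0.0715)² = 0.00512
δA/A = √(0.00779) = 0.0883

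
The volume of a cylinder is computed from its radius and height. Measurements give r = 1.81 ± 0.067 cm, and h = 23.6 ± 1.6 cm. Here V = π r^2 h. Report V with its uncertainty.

Relative error in a monomial: (δV/V)² = Σ (nᵢ · δxᵢ/xᵢ)².
  (2·δr/r)² = (2×0.0370)² = 0.00548;  (1·δh/h)² = (1×0.0678)² = 0.00460
δV/V = √(0.0101) = 0.100
V = 243 cm^3, so δV = 0.100 × 243 = 24.4 cm^3.

243 ± 24.4 cm^3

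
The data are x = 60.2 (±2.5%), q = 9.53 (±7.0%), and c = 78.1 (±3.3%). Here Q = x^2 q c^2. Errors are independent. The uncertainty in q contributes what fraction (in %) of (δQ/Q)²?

(δQ/Q)² = (2·δx/x)² + (1·δq/q)² + (2·δc/c)²
  x term: (2×0.0250)² = 0.00250
  q term: (1×0.0700)² = 0.00490
  c term: (2×0.0330)² = 0.00436
Total = 0.0118. Share from q = 0.00490/0.0118 = 0.417.

41.7%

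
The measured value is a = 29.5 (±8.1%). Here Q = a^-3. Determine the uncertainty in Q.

9.47e-06

Each factor contributes (exponent × relative error)² to (δQ/Q)²:
  (-3·δa/a)² = (-3×0.0810)² = 0.0590
δQ/Q = √(0.0590) = 0.243
Q = 3.9e-05, so δQ = 0.243 × 3.9e-05 = 9.47e-06.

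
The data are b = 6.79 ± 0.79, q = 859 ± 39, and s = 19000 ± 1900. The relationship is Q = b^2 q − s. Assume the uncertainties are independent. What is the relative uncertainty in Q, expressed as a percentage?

Let p = b^2·q = 39600. δp/p = √((2·δb/b)² + (1·δq/q)²) = √(0.0541 + 0.00206) = 0.237, so δp = 9390.
Q = p − s: δQ = √(δp² + δs²) = √(8.82e+07 + 3.61e+06) = 9580
Q = 20600, so δQ/Q = 9580/20600 = 0.465.

46.5%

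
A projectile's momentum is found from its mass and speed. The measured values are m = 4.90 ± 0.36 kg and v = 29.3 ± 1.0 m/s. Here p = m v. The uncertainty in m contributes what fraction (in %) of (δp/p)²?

82.3%

(δp/p)² = (1·δm/m)² + (1·δv/v)²
  m term: (1×0.0735)² = 0.00540
  v term: (1×0.0341)² = 0.00116
Total = 0.00656. Share from m = 0.00540/0.00656 = 0.823.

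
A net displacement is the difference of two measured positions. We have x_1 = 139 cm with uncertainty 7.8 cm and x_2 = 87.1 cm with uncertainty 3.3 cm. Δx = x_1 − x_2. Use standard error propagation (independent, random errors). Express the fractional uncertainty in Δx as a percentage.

Sums and differences: (δΔx)² = Σ (cᵢ δxᵢ)².
  (δx_1)² = 60.8;  (δx_2)² = 10.9
δΔx = √(71.7) = 8.47 cm
Δx = 51.9 cm, so δΔx/Δx = 8.47/51.9 = 0.163.

16.3%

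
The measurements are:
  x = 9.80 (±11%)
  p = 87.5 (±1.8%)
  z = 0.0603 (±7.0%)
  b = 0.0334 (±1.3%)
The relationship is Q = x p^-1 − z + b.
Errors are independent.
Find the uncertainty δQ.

Let w = x·p^-1 = 0.112. δw/w = √((1·δx/x)² + (-1·δp/p)²) = √(0.0121 + 0.000324) = 0.111, so δw = 0.0125.
Q = w − z + b: δQ = √(δw² + δz² + δb²) = √(0.000156 + 1.78e-05 + 1.89e-07) = 0.0132

0.0132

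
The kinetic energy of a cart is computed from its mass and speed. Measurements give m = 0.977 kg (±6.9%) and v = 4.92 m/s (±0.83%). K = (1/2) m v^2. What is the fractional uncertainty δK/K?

0.0710

For a monomial K ∝ m, v^2, fractional errors add in quadrature:
  (1·δm/m)² = (1×0.0690)² = 0.00476;  (2·δv/v)² = (2×0.00830)² = 0.000276
δK/K = √(0.00504) = 0.0710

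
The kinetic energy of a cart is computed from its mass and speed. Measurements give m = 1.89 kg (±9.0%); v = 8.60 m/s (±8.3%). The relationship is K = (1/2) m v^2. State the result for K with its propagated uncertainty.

69.9 ± 13.2 J

Products/powers → add relative errors in quadrature, weighted by exponent:
  (1·δm/m)² = (1×0.0900)² = 0.00810;  (2·δv/v)² = (2×0.0830)² = 0.0276
δK/K = √(0.0357) = 0.189
K = 69.9 J, so δK = 0.189 × 69.9 = 13.2 J.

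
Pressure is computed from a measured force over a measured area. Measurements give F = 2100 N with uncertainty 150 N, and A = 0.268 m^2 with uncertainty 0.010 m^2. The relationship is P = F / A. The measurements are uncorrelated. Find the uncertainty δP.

631 Pa

Since P is a product/quotient, work with relative uncertainties:
  (1·δF/F)² = (1×0.0714)² = 0.00510;  (-1·δA/A)² = (-1×0.0373)² = 0.00139
δP/P = √(0.00649) = 0.0806
P = 7840 Pa, so δP = 0.0806 × 7840 = 631 Pa.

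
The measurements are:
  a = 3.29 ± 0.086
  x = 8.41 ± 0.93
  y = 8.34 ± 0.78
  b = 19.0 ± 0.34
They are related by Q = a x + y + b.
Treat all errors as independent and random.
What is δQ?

3.26

Let p = a·x = 27.7. δp/p = √((1·δa/a)² + (1·δx/x)²) = √(0.000683 + 0.0122) = 0.114, so δp = 3.14.
Q = p + y + b: δQ = √(δp² + δy² + δb²) = √(9.88 + 0.608 + 0.116) = 3.26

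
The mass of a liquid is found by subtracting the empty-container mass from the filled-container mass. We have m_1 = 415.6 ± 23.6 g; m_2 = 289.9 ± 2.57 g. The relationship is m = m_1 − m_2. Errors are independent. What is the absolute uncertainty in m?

23.7 g

m is a linear combination, so absolute uncertainties add in quadrature:
  (δm_1)² = 557;  (δm_2)² = 6.60
δm = √(564) = 23.7 g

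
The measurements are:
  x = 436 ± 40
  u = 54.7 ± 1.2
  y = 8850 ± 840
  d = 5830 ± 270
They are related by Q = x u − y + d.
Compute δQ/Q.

Let p = x·u = 23800. δp/p = √((1·δx/x)² + (1·δu/u)²) = √(0.00842 + 0.000481) = 0.0943, so δp = 2250.
Q = p − y + d: δQ = √(δp² + δy² + δd²) = √(5.06e+06 + 7.06e+05 + 72900) = 2420
Q = 20800, so δQ/Q = 2420/20800 = 0.116.

0.116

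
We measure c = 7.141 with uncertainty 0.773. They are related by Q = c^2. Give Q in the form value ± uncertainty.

Relative error in a monomial: (δQ/Q)² = Σ (nᵢ · δxᵢ/xᵢ)².
  (2·δc/c)² = (2×0.108)² = 0.0469
δQ/Q = √(0.0469) = 0.216
Q = 50.99, so δQ = 0.216 × 50.99 = 11.0.

50.99 ± 11.0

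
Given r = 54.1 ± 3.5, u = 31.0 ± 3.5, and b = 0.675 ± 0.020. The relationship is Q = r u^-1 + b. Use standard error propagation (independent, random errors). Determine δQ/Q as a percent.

9.42%

Let p = r·u^-1 = 1.75. δp/p = √((1·δr/r)² + (-1·δu/u)²) = √(0.00419 + 0.0127) = 0.130, so δp = 0.227.
Q = p + b: δQ = √(δp² + δb²) = √(0.0516 + 0.000400) = 0.228
Q = 2.42, so δQ/Q = 0.228/2.42 = 0.0942.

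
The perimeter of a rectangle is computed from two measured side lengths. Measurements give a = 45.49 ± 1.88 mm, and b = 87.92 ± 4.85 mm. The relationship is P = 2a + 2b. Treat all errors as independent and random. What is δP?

Sums and differences: (δP)² = Σ (cᵢ δxᵢ)².
  (2·δa)² = 14.1;  (2·δb)² = 94.1
δP = √(108) = 10.4 mm

10.4 mm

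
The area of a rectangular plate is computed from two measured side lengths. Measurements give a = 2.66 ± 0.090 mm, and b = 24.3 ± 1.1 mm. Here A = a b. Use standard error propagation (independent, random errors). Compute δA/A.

0.0565

A is a product of powers, so relative uncertainties combine in quadrature:
  (1·δa/a)² = (1×0.0338)² = 0.00114;  (1·δb/b)² = (1×0.0453)² = 0.00205
δA/A = √(0.00319) = 0.0565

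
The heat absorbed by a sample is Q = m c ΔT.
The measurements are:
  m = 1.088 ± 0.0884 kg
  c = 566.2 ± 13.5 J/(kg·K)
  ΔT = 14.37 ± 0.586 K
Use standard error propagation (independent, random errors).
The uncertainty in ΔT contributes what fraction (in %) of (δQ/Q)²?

18.8%

(δQ/Q)² = (1·δm/m)² + (1·δc/c)² + (1·δΔT/ΔT)²
  m term: (1×0.0813)² = 0.00660
  c term: (1×0.0238)² = 0.000568
  ΔT term: (1×0.0408)² = 0.00166
Total = 0.00883. Share from ΔT = 0.00166/0.00883 = 0.188.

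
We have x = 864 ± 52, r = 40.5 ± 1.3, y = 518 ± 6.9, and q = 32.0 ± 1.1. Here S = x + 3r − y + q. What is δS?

S is a linear combination, so absolute uncertainties add in quadrature:
  (δx)² = 2700;  (3·δr)² = 15.2;  (δy)² = 47.6;  (δq)² = 1.21
δS = √(2770) = 52.6

52.6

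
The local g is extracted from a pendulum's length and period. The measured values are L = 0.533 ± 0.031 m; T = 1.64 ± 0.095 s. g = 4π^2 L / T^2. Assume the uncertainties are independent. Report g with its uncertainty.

For a monomial g ∝ L, T^-2, fractional errors add in quadrature:
  (1·δL/L)² = (1×0.0582)² = 0.00338;  (-2·δT/T)² = (-2×0.0579)² = 0.0134
δg/g = √(0.0168) = 0.130
g = 7.82 m/s^2, so δg = 0.130 × 7.82 = 1.01 m/s^2.

7.82 ± 1.01 m/s^2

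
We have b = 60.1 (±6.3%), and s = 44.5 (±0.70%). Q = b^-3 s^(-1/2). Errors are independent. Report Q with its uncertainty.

Products/powers → add relative errors in quadrature, weighted by exponent:
  (-3·δb/b)² = (-3×0.0630)² = 0.0357;  (−½·δs/s)² = (-0.5×0.00700)² = 1.22e-05
δQ/Q = √(0.0357) = 0.189
Q = 6.91e-07, so δQ = 0.189 × 6.91e-07 = 1.31e-07.

(6.91 ± 1.31) × 10^-7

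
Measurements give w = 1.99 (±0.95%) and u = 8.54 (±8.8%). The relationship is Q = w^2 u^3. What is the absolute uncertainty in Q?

653

Q is a product of powers, so relative uncertainties combine in quadrature:
  (2·δw/w)² = (2×0.00950)² = 0.000361;  (3·δu/u)² = (3×0.0880)² = 0.0697
δQ/Q = √(0.0701) = 0.265
Q = 2470, so δQ = 0.265 × 2470 = 653.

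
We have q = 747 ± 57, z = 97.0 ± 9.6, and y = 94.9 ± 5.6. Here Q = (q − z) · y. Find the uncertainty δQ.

6580

Let u = q − z = 650. δu = √(δq² + δz²) = √(3250 + 92.2) = 57.8, so δu/u = 0.0889.
Q is then a monomial in u, y:
δQ/Q = √((δu/u)² + (1·δy/y)²) = √(0.00791 + 0.00348) = 0.107
Q = 61700, so δQ = 0.107 × 61700 = 6580.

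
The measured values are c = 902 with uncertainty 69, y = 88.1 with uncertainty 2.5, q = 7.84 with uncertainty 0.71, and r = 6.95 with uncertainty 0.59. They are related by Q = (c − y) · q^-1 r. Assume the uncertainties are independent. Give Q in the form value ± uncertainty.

Let u = c − y = 814. δu = √(δc² + δy²) = √(4760 + 6.25) = 69.0, so δu/u = 0.0848.
Q is then a monomial in u, q, r:
δQ/Q = √((δu/u)² + (-1·δq/q)² + (1·δr/r)²) = √(0.00720 + 0.00820 + 0.00721) = 0.150
Q = 722, so δQ = 0.150 × 722 = 108.

722 ± 108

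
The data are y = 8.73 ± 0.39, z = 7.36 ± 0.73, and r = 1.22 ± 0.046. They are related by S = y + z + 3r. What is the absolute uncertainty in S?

0.839

Absolute uncertainties add in quadrature for a linear combination:
  (δy)² = 0.152;  (δz)² = 0.533;  (3·δr)² = 0.0190
δS = √(0.704) = 0.839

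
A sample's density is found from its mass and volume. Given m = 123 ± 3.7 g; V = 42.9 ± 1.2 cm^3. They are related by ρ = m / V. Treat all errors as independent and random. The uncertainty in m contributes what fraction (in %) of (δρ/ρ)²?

(δρ/ρ)² = (1·δm/m)² + (-1·δV/V)²
  m term: (1×0.0301)² = 0.000905
  V term: (-1×0.0280)² = 0.000782
Total = 0.00169. Share from m = 0.000905/0.00169 = 0.536.

53.6%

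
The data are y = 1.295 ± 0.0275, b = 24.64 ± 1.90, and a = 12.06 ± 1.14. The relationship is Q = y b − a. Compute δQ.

2.80

Let p = y·b = 31.91. δp/p = √((1·δy/y)² + (1·δb/b)²) = √(0.000451 + 0.00595) = 0.0800, so δp = 2.55.
Q = p − a: δQ = √(δp² + δa²) = √(6.51 + 1.30) = 2.80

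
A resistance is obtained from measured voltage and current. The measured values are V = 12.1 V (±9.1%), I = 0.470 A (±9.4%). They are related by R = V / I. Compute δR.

Each factor contributes (exponent × relative error)² to (δR/R)²:
  (1·δV/V)² = (1×0.0910)² = 0.00828;  (-1·δI/I)² = (-1×0.0940)² = 0.00884
δR/R = √(0.0171) = 0.131
R = 25.7 Ω, so δR = 0.131 × 25.7 = 3.37 Ω.

3.37 Ω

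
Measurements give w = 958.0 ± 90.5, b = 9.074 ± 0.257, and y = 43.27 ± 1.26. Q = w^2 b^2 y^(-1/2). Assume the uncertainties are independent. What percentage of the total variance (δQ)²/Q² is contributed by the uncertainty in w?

(δQ/Q)² = (2·δw/w)² + (2·δb/b)² + (−½·δy/y)²
  w term: (2×0.0945)² = 0.0357
  b term: (2×0.0283)² = 0.00321
  y term: (-0.5×0.0291)² = 0.000212
Total = 0.0391. Share from w = 0.0357/0.0391 = 0.913.

91.3%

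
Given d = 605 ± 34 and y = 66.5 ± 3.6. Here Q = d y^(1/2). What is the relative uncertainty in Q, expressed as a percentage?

Q is a product of powers, so relative uncertainties combine in quadrature:
  (1·δd/d)² = (1×0.0562)² = 0.00316;  (½·δy/y)² = (0.5×0.0541)² = 0.000733
δQ/Q = √(0.00389) = 0.0624

6.24%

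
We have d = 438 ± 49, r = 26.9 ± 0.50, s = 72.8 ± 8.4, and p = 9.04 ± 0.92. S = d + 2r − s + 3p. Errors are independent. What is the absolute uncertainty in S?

For a sum/difference, combine absolute errors in quadrature:
  (δd)² = 2400;  (2·δr)² = 1.00;  (δs)² = 70.6;  (3·δp)² = 7.62
δS = √(2480) = 49.8

49.8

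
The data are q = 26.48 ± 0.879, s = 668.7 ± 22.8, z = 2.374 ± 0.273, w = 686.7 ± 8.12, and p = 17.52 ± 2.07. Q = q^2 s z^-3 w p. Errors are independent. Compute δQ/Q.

Q is a product of powers, so relative uncertainties combine in quadrature:
  (2·δq/q)² = (2×0.0332)² = 0.00441;  (1·δs/s)² = (1×0.0341)² = 0.00116;  (-3·δz/z)² = (-3×0.115)² = 0.119;  (1·δw/w)² = (1×0.0118)² = 0.000140;  (1·δp/p)² = (1×0.118)² = 0.0140
δQ/Q = √(0.139) = 0.372

0.372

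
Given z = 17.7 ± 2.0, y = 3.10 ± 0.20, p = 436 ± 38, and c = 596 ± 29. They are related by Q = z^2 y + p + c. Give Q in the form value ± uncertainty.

2000 ± 233

Let w = z^2·y = 971. δw/w = √((2·δz/z)² + (1·δy/y)²) = √(0.0511 + 0.00416) = 0.235, so δw = 228.
Q = w + p + c: δQ = √(δw² + δp² + δc²) = √(52100 + 1440 + 841) = 233
Q = 2000.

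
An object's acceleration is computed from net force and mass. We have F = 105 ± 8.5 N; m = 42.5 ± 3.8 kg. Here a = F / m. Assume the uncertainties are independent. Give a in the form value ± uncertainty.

Products/powers → add relative errors in quadrature, weighted by exponent:
  (1·δF/F)² = (1×0.0810)² = 0.00655;  (-1·δm/m)² = (-1×0.0894)² = 0.00799
δa/a = √(0.0145) = 0.121
a = 2.47 m/s^2, so δa = 0.121 × 2.47 = 0.298 m/s^2.

2.47 ± 0.298 m/s^2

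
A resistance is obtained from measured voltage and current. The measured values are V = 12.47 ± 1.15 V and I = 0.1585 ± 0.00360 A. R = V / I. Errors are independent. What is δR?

7.47 Ω

Each factor contributes (exponent × relative error)² to (δR/R)²:
  (1·δV/V)² = (1×0.0922)² = 0.00850;  (-1·δI/I)² = (-1×0.0227)² = 0.000516
δR/R = √(0.00902) = 0.0950
R = 78.68 Ω, so δR = 0.0950 × 78.68 = 7.47 Ω.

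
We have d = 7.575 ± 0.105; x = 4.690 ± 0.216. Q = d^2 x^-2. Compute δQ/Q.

0.0962

Each factor contributes (exponent × relative error)² to (δQ/Q)²:
  (2·δd/d)² = (2×0.0139)² = 0.000769;  (-2·δx/x)² = (-2×0.0461)² = 0.00848
δQ/Q = √(0.00925) = 0.0962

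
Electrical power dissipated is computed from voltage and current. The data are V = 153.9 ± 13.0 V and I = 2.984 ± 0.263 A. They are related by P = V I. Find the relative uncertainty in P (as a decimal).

Since P is a product/quotient, work with relative uncertainties:
  (1·δV/V)² = (1×0.0845)² = 0.00714;  (1·δI/I)² = (1×0.0881)² = 0.00777
δP/P = √(0.0149) = 0.122

0.122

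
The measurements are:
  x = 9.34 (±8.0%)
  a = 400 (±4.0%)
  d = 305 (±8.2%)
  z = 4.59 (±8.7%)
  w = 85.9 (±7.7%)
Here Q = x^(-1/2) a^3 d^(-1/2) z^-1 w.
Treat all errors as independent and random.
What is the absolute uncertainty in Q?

Relative error in a monomial: (δQ/Q)² = Σ (nᵢ · δxᵢ/xᵢ)².
  (−½·δx/x)² = (-0.5×0.0800)² = 0.00160;  (3·δa/a)² = (3×0.0400)² = 0.0144;  (−½·δd/d)² = (-0.5×0.0820)² = 0.00168;  (-1·δz/z)² = (-1×0.0870)² = 0.00757;  (1·δw/w)² = (1×0.0770)² = 0.00593
δQ/Q = √(0.0312) = 0.177
Q = 2.24e+07, so δQ = 0.177 × 2.24e+07 = 3.96e+06.

3.96e+06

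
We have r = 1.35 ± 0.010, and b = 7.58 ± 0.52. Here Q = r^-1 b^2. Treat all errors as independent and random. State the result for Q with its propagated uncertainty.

Relative error in a monomial: (δQ/Q)² = Σ (nᵢ · δxᵢ/xᵢ)².
  (-1·δr/r)² = (-1×0.00741)² = 5.49e-05;  (2·δb/b)² = (2×0.0686)² = 0.0188
δQ/Q = √(0.0189) = 0.137
Q = 42.6, so δQ = 0.137 × 42.6 = 5.85.

42.6 ± 5.85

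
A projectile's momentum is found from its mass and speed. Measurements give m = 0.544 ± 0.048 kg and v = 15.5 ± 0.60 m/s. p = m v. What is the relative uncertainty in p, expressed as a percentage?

p is a product of powers, so relative uncertainties combine in quadrature:
  (1·δm/m)² = (1×0.0882)² = 0.00779;  (1·δv/v)² = (1×0.0387)² = 0.00150
δp/p = √(0.00928) = 0.0964

9.64%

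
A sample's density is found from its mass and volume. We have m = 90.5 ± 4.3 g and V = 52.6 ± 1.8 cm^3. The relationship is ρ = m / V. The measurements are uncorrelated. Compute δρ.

0.101 g/cm^3

Products/powers → add relative errors in quadrature, weighted by exponent:
  (1·δm/m)² = (1×0.0475)² = 0.00226;  (-1·δV/V)² = (-1×0.0342)² = 0.00117
δρ/ρ = √(0.00343) = 0.0586
ρ = 1.72 g/cm^3, so δρ = 0.0586 × 1.72 = 0.101 g/cm^3.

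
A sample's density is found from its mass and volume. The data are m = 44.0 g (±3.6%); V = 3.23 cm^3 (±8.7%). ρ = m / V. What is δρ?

Each factor contributes (exponent × relative error)² to (δρ/ρ)²:
  (1·δm/m)² = (1×0.0360)² = 0.00130;  (-1·δV/V)² = (-1×0.0870)² = 0.00757
δρ/ρ = √(0.00886) = 0.0942
ρ = 13.6 g/cm^3, so δρ = 0.0942 × 13.6 = 1.28 g/cm^3.

1.28 g/cm^3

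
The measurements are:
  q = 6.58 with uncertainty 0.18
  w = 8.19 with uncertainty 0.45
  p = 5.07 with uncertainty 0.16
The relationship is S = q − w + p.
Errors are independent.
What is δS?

S is a linear combination, so absolute uncertainties add in quadrature:
  (δq)² = 0.0324;  (δw)² = 0.203;  (δp)² = 0.0256
δS = √(0.261) = 0.510

0.510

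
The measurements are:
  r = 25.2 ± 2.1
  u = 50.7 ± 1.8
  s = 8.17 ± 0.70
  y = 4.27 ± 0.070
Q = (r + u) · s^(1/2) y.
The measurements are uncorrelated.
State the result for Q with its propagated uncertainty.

Let w = r + u = 75.9. δw = √(δr² + δu²) = √(4.41 + 3.24) = 2.77, so δw/w = 0.0364.
Q is then a monomial in w, s, y:
δQ/Q = √((δw/w)² + (½·δs/s)² + (1·δy/y)²) = √(0.00133 + 0.00184 + 0.000269) = 0.0586
Q = 926, so δQ = 0.0586 × 926 = 54.3.

926 ± 54.3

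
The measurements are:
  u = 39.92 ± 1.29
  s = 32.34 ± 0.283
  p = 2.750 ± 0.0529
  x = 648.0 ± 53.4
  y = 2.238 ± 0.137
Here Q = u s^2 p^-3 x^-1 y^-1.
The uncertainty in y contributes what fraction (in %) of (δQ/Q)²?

(δQ/Q)² = (1·δu/u)² + (2·δs/s)² + (-3·δp/p)² + (-1·δx/x)² + (-1·δy/y)²
  u term: (1×0.0323)² = 0.00104
  s term: (2×0.00875)² = 0.000306
  p term: (-3×0.0192)² = 0.00333
  x term: (-1×0.0824)² = 0.00679
  y term: (-1×0.0612)² = 0.00375
Total = 0.0152. Share from y = 0.00375/0.0152 = 0.246.

24.6%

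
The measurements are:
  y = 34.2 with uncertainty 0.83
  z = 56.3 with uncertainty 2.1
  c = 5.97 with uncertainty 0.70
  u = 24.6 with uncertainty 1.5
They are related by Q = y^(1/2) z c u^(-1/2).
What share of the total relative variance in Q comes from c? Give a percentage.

84.8%

(δQ/Q)² = (½·δy/y)² + (1·δz/z)² + (1·δc/c)² + (−½·δu/u)²
  y term: (0.5×0.0243)² = 0.000147
  z term: (1×0.0373)² = 0.00139
  c term: (1×0.117)² = 0.0137
  u term: (-0.5×0.0610)² = 0.000930
Total = 0.0162. Share from c = 0.0137/0.0162 = 0.848.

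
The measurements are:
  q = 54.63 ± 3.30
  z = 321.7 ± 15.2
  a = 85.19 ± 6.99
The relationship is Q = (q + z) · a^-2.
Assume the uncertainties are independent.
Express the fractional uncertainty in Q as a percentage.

16.9%

Let u = q + z = 376.3. δu = √(δq² + δz²) = √(10.9 + 231) = 15.6, so δu/u = 0.0413.
Q is then a monomial in u, a:
δQ/Q = √((δu/u)² + (-2·δa/a)²) = √(0.00171 + 0.0269) = 0.169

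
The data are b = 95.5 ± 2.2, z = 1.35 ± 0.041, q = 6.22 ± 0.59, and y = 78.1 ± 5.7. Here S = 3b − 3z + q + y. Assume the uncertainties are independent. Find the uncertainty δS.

Absolute uncertainties add in quadrature for a linear combination:
  (3·δb)² = 43.6;  (3·δz)² = 0.0151;  (δq)² = 0.348;  (δy)² = 32.5
δS = √(76.4) = 8.74

8.74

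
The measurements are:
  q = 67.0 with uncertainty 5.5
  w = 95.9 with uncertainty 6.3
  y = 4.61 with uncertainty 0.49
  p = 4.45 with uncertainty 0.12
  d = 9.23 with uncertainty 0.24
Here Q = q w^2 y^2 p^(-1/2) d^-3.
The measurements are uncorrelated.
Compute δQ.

Products/powers → add relative errors in quadrature, weighted by exponent:
  (1·δq/q)² = (1×0.0821)² = 0.00674;  (2·δw/w)² = (2×0.0657)² = 0.0173;  (2·δy/y)² = (2×0.106)² = 0.0452;  (−½·δp/p)² = (-0.5×0.0270)² = 0.000182;  (-3·δd/d)² = (-3×0.0260)² = 0.00609
δQ/Q = √(0.0755) = 0.275
Q = 7890, so δQ = 0.275 × 7890 = 2170.

2170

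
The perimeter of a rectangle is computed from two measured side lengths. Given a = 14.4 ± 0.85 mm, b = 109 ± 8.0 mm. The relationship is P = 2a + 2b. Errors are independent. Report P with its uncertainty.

For a sum/difference, combine absolute errors in quadrature:
  (2·δa)² = 2.89;  (2·δb)² = 256
δP = √(259) = 16.1 mm
P = 247 mm.

247 ± 16.1 mm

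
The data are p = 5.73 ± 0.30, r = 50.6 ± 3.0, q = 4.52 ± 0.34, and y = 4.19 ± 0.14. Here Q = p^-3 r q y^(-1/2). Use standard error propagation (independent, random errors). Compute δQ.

Q is a product of powers, so relative uncertainties combine in quadrature:
  (-3·δp/p)² = (-3×0.0524)² = 0.0247;  (1·δr/r)² = (1×0.0593)² = 0.00352;  (1·δq/q)² = (1×0.0752)² = 0.00566;  (−½·δy/y)² = (-0.5×0.0334)² = 0.000279
δQ/Q = √(0.0341) = 0.185
Q = 0.594, so δQ = 0.185 × 0.594 = 0.110.

0.110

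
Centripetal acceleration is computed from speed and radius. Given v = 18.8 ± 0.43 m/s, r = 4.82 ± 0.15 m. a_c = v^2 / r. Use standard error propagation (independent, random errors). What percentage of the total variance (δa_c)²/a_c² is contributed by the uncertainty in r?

(δa_c/a_c)² = (2·δv/v)² + (-1·δr/r)²
  v term: (2×0.0229)² = 0.00209
  r term: (-1×0.0311)² = 0.000968
Total = 0.00306. Share from r = 0.000968/0.00306 = 0.316.

31.6%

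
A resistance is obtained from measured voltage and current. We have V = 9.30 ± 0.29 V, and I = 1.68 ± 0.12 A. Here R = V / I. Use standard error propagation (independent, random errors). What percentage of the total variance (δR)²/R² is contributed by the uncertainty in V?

16.0%

(δR/R)² = (1·δV/V)² + (-1·δI/I)²
  V term: (1×0.0312)² = 0.000972
  I term: (-1×0.0714)² = 0.00510
Total = 0.00607. Share from V = 0.000972/0.00607 = 0.160.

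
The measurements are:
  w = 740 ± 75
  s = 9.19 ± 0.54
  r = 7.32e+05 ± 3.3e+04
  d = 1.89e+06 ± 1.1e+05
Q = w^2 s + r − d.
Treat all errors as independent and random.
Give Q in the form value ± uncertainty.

Let p = w^2·s = 5.03e+06. δp/p = √((2·δw/w)² + (1·δs/s)²) = √(0.0411 + 0.00345) = 0.211, so δp = 1.06e+06.
Q = p + r − d: δQ = √(δp² + δr² + δd²) = √(1.13e+12 + 1.09e+09 + 1.21e+10) = 1.07e+06
Q = 3.87e+06.

(3.87 ± 1.07) × 10^6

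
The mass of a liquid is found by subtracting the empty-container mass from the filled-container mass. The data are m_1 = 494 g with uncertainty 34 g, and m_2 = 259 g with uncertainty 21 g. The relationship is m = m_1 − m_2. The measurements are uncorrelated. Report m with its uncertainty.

Each term contributes (cᵢ δxᵢ)² to (δm)²:
  (δm_1)² = 1160;  (δm_2)² = 441
δm = √(1600) = 40.0 g
m = 235 g.

235 ± 40.0 g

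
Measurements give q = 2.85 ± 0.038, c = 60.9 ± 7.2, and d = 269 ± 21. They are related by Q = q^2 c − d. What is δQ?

63.5

Let p = q^2·c = 495. δp/p = √((2·δq/q)² + (1·δc/c)²) = √(0.000711 + 0.0140) = 0.121, so δp = 60.0.
Q = p − d: δQ = √(δp² + δd²) = √(3590 + 441) = 63.5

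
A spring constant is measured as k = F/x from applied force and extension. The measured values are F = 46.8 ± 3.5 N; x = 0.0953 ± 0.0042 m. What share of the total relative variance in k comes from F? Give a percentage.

(δk/k)² = (1·δF/F)² + (-1·δx/x)²
  F term: (1×0.0748)² = 0.00559
  x term: (-1×0.0441)² = 0.00194
Total = 0.00754. Share from F = 0.00559/0.00754 = 0.742.

74.2%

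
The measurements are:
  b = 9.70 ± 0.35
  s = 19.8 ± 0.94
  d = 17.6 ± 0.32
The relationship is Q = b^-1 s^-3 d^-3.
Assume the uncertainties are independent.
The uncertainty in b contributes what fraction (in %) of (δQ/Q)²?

5.30%

(δQ/Q)² = (-1·δb/b)² + (-3·δs/s)² + (-3·δd/d)²
  b term: (-1×0.0361)² = 0.00130
  s term: (-3×0.0475)² = 0.0203
  d term: (-3×0.0182)² = 0.00298
Total = 0.0246. Share from b = 0.00130/0.0246 = 0.0530.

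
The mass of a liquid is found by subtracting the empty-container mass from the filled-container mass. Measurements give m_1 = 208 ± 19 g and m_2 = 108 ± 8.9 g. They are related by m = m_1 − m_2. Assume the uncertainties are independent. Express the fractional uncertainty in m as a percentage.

For a sum/difference, combine absolute errors in quadrature:
  (δm_1)² = 361;  (δm_2)² = 79.2
δm = √(440) = 21.0 g
m = 100 g, so δm/m = 21.0/100 = 0.210.

21.0%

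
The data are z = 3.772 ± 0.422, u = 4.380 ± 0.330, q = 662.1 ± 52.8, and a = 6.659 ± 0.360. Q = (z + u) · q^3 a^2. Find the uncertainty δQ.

2.84e+10

Let w = z + u = 8.152. δw = √(δz² + δu²) = √(0.178 + 0.109) = 0.536, so δw/w = 0.0657.
Q is then a monomial in w, q, a:
δQ/Q = √((δw/w)² + (3·δq/q)² + (2·δa/a)²) = √(0.00432 + 0.0572 + 0.0117) = 0.271
Q = 1.049e+11, so δQ = 0.271 × 1.049e+11 = 2.84e+10.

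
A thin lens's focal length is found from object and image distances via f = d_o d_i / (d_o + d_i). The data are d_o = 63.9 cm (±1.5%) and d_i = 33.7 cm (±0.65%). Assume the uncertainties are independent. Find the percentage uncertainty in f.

0.670%

∂f/∂d_o = (d_i/(d_o+d_i))² = 0.119;  ∂f/∂d_i = (d_o/(d_o+d_i))² = 0.429
δf = √((∂f/∂d_o · δd_o)² + (∂f/∂d_i · δd_i)²) = √(0.0131 + 0.00882) = 0.148 cm
f = 22.1 cm, so δf/f = 0.148/22.1 = 0.00670.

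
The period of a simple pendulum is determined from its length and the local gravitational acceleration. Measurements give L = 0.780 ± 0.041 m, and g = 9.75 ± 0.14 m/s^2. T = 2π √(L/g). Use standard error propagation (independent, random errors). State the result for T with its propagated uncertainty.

Relative error in a monomial: (δT/T)² = Σ (nᵢ · δxᵢ/xᵢ)².
  (½·δL/L)² = (0.5×0.0526)² = 0.000691;  (−½·δg/g)² = (-0.5×0.0144)² = 5.15e-05
δT/T = √(0.000742) = 0.0272
T = 1.78 s, so δT = 0.0272 × 1.78 = 0.0484 s.

1.78 ± 0.0484 s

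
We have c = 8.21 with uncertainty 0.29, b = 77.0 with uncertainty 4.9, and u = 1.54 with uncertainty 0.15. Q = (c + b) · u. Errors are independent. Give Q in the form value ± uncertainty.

Let w = c + b = 85.2. δw = √(δc² + δb²) = √(0.0841 + 24.0) = 4.91, so δw/w = 0.0576.
Q is then a monomial in w, u:
δQ/Q = √((δw/w)² + (1·δu/u)²) = √(0.00332 + 0.00949) = 0.113
Q = 131, so δQ = 0.113 × 131 = 14.8.

131 ± 14.8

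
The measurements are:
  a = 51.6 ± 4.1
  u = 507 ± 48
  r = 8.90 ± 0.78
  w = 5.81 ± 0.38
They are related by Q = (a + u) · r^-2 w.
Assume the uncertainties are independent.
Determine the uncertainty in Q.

8.44

Let h = a + u = 559. δh = √(δa² + δu²) = √(16.8 + 2300) = 48.2, so δh/h = 0.0862.
Q is then a monomial in h, r, w:
δQ/Q = √((δh/h)² + (-2·δr/r)² + (1·δw/w)²) = √(0.00744 + 0.0307 + 0.00428) = 0.206
Q = 41.0, so δQ = 0.206 × 41.0 = 8.44.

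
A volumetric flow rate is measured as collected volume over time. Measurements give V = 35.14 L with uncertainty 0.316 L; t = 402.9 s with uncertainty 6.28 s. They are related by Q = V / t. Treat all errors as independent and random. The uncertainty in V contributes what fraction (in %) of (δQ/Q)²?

25.0%

(δQ/Q)² = (1·δV/V)² + (-1·δt/t)²
  V term: (1×0.00899)² = 8.09e-05
  t term: (-1×0.0156)² = 0.000243
Total = 0.000324. Share from V = 8.09e-05/0.000324 = 0.250.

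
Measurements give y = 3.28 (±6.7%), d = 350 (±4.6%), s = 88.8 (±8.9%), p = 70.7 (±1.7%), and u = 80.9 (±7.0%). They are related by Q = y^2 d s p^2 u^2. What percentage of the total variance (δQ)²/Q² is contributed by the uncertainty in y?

(δQ/Q)² = (2·δy/y)² + (1·δd/d)² + (1·δs/s)² + (2·δp/p)² + (2·δu/u)²
  y term: (2×0.0670)² = 0.0180
  d term: (1×0.0460)² = 0.00212
  s term: (1×0.0890)² = 0.00792
  p term: (2×0.0170)² = 0.00116
  u term: (2×0.0700)² = 0.0196
Total = 0.0487. Share from y = 0.0180/0.0487 = 0.368.

36.8%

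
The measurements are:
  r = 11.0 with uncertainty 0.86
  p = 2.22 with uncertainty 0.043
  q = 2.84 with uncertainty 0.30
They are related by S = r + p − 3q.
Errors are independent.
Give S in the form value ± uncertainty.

Sums and differences: (δS)² = Σ (cᵢ δxᵢ)².
  (δr)² = 0.740;  (δp)² = 0.00185;  (3·δq)² = 0.810
δS = √(1.55) = 1.25
S = 4.70.

4.70 ± 1.25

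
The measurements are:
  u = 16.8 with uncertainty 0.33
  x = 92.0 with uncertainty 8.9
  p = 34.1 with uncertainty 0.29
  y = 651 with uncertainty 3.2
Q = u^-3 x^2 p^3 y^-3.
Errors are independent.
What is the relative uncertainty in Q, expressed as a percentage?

20.4%

Q is a product of powers, so relative uncertainties combine in quadrature:
  (-3·δu/u)² = (-3×0.0196)² = 0.00347;  (2·δx/x)² = (2×0.0967)² = 0.0374;  (3·δp/p)² = (3×0.00850)² = 0.000651;  (-3·δy/y)² = (-3×0.00492)² = 0.000217
δQ/Q = √(0.0418) = 0.204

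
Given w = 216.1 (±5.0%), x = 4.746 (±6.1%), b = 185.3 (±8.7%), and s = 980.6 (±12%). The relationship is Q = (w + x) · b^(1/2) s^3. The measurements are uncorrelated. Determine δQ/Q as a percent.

Let u = w + x = 220.8. δu = √(δw² + δx²) = √(117 + 0.0838) = 10.8, so δu/u = 0.0489.
Q is then a monomial in u, b, s:
δQ/Q = √((δu/u)² + (½·δb/b)² + (3·δs/s)²) = √(0.00240 + 0.00189 + 0.130) = 0.366

36.6%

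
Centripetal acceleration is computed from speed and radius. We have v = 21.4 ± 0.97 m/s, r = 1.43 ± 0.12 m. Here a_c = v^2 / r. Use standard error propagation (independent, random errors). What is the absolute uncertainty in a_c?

For a monomial a_c ∝ v^2, r^-1, fractional errors add in quadrature:
  (2·δv/v)² = (2×0.0453)² = 0.00822;  (-1·δr/r)² = (-1×0.0839)² = 0.00704
δa_c/a_c = √(0.0153) = 0.124
a_c = 320 m/s^2, so δa_c = 0.124 × 320 = 39.6 m/s^2.

39.6 m/s^2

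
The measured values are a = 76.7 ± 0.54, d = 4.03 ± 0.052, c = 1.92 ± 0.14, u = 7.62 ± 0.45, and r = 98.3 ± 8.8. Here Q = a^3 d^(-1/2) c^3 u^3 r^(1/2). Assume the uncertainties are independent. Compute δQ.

2e+09

Each factor contributes (exponent × relative error)² to (δQ/Q)²:
  (3·δa/a)² = (3×0.00704)² = 0.000446;  (−½·δd/d)² = (-0.5×0.0129)² = 4.16e-05;  (3·δc/c)² = (3×0.0729)² = 0.0479;  (3·δu/u)² = (3×0.0591)² = 0.0314;  (½·δr/r)² = (0.5×0.0895)² = 0.00200
δQ/Q = √(0.0817) = 0.286
Q = 6.98e+09, so δQ = 0.286 × 6.98e+09 = 2e+09.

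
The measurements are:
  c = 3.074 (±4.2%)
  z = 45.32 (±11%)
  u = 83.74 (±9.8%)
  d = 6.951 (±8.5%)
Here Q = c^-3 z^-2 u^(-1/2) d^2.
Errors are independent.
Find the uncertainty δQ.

Each factor contributes (exponent × relative error)² to (δQ/Q)²:
  (-3·δc/c)² = (-3×0.0420)² = 0.0159;  (-2·δz/z)² = (-2×0.110)² = 0.0484;  (−½·δu/u)² = (-0.5×0.0980)² = 0.00240;  (2·δd/d)² = (2×0.0850)² = 0.0289
δQ/Q = √(0.0956) = 0.309
Q = 8.85e-05, so δQ = 0.309 × 8.85e-05 = 2.74e-05.

2.74e-05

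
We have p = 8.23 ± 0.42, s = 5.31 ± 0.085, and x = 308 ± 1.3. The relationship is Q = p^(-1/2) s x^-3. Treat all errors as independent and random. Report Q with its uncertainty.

Relative error in a monomial: (δQ/Q)² = Σ (nᵢ · δxᵢ/xᵢ)².
  (−½·δp/p)² = (-0.5×0.0510)² = 0.000651;  (1·δs/s)² = (1×0.0160)² = 0.000256;  (-3·δx/x)² = (-3×0.00422)² = 0.000160
δQ/Q = √(0.00107) = 0.0327
Q = 6.33e-08, so δQ = 0.0327 × 6.33e-08 = 2.07e-09.

(6.33 ± 0.207) × 10^-8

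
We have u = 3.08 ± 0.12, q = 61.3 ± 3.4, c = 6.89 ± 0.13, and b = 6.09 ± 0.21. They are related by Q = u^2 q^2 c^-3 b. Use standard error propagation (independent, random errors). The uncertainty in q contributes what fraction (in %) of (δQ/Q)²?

(δQ/Q)² = (2·δu/u)² + (2·δq/q)² + (-3·δc/c)² + (1·δb/b)²
  u term: (2×0.0390)² = 0.00607
  q term: (2×0.0555)² = 0.0123
  c term: (-3×0.0189)² = 0.00320
  b term: (1×0.0345)² = 0.00119
Total = 0.0228. Share from q = 0.0123/0.0228 = 0.540.

54.0%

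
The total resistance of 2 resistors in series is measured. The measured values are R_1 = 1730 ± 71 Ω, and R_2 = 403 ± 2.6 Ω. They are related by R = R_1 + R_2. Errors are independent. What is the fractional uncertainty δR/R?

Sums and differences: (δR)² = Σ (cᵢ δxᵢ)².
  (δR_1)² = 5040;  (δR_2)² = 6.76
δR = √(5050) = 71.0 Ω
R = 2130 Ω, so δR/R = 71.0/2130 = 0.0333.

0.0333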